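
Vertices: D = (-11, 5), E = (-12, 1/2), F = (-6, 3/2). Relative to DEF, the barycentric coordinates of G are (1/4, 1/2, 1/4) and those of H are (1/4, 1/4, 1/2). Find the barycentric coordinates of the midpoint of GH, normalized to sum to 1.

Since both coordinate triples sum to 1, the midpoint's barycentrics are the componentwise average.
(1/4+1/4)/2 = 1/4; similarly 3/8 and 3/8.

(1/4, 3/8, 3/8)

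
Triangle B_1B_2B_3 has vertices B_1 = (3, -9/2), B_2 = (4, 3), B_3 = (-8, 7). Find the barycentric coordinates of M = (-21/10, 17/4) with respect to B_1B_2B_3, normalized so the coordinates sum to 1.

(1/10, 2/5, 1/2)

Signed area of the reference triangle: [B_1B_2B_3] = ½·(3·(3−7) + 4·(7−(-9/2)) + (-8)·(-9/2−3)) = ½·(-12 + 46 + 60) = 47.
[MB_2B_3] = ½·((-21/10)·(3−7) + 4·(7−(17/4)) + (-8)·(17/4−3)) = ½·(42/5 + 11 − 10) = 47/10, so the B_1-coordinate is (47/10)/47 = 1/10.
[B_1MB_3] = ½·(3·(17/4−7) + (-21/10)·(7−(-9/2)) + (-8)·(-9/2−(17/4))) = ½·(-33/4 − 483/20 + 70) = 94/5, so the B_2-coordinate is 2/5.
[B_1B_2M] = ½·(3·(3−(17/4)) + 4·(17/4−(-9/2)) + (-21/10)·(-9/2−3)) = ½·(-15/4 + 35 + 63/4) = 47/2, so the B_3-coordinate is 1/2.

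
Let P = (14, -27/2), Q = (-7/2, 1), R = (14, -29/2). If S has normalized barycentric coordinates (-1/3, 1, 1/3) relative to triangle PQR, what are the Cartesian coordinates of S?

(-7/2, 2/3)

S = (-1/3)·P + 1·Q + (1/3)·R.
x-coordinate: (-1/3)·14 + 1·(-7/2) + (1/3)·14 = -7/2.
y-coordinate: (-1/3)·(-27/2) + 1·1 + (1/3)·(-29/2) = 2/3.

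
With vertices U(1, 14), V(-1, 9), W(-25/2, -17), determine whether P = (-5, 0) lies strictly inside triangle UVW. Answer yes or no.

Barycentric coordinates of P: (1/11, 6/11, 4/11).
The three coordinates are positive, positive, positive; a point is interior exactly when all three are positive.

yes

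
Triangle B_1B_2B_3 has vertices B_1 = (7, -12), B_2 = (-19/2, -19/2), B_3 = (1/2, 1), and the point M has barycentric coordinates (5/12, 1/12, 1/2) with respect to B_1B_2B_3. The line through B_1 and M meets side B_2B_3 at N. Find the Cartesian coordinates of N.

(-13/14, -1/2)

Line B_1M meets B_2B_3 where the B_1-coordinate vanishes; zeroing M's B_1-weight and renormalizing leaves B_2, B_3-weights 1/12 : 1/2 → (1/7, 6/7).
So N = (1/7)·B_2 + (6/7)·B_3 = (-13/14, -1/2).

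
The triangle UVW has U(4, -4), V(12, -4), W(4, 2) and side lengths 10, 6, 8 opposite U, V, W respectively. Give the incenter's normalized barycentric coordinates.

The incenter has barycentric coordinates proportional to the opposite side lengths: (10 : 6 : 8).
Normalizing by 10+6+8 = 24 gives (5/12, 1/4, 1/3).

(5/12, 1/4, 1/3)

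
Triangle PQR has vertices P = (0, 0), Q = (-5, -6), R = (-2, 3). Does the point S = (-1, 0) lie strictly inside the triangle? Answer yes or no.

Barycentric coordinates of S: (2/3, 1/9, 2/9).
The three coordinates are positive, positive, positive; a point is interior exactly when all three are positive.

yes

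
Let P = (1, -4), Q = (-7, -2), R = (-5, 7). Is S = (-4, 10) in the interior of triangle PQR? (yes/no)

no

Barycentric coordinates of S: (3/76, -29/76, 51/38).
The three coordinates are positive, negative, positive; a point is interior exactly when all three are positive.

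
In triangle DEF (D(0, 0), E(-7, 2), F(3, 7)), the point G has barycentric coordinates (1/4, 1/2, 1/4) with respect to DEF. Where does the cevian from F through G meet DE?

(-14/3, 4/3)

Line FG meets DE where the F-coordinate vanishes; zeroing G's F-weight and renormalizing leaves D, E-weights 1/4 : 1/2 → (1/3, 2/3).
So H = (1/3)·D + (2/3)·E = (-14/3, 4/3).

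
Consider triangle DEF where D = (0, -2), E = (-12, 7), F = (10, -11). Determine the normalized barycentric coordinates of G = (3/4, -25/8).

Signed area of the reference triangle: [DEF] = ½·(0·(7−(-11)) + (-12)·(-11−(-2)) + 10·(-2−7)) = ½·(0 + 108 − 90) = 9.
[GEF] = ½·((3/4)·(7−(-11)) + (-12)·(-11−(-25/8)) + 10·(-25/8−7)) = ½·(27/2 + 189/2 − 405/4) = 27/8, so the D-coordinate is (27/8)/9 = 3/8.
[DGF] = ½·(0·(-25/8−(-11)) + (3/4)·(-11−(-2)) + 10·(-2−(-25/8))) = ½·(0 − 27/4 + 45/4) = 9/4, so the E-coordinate is 1/4.
[DEG] = ½·(0·(7−(-25/8)) + (-12)·(-25/8−(-2)) + (3/4)·(-2−7)) = ½·(0 + 27/2 − 27/4) = 27/8, so the F-coordinate is 3/8.

(3/8, 1/4, 3/8)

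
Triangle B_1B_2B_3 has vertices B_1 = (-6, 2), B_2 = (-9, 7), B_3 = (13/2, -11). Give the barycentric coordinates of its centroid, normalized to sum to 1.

The centroid is the average of the vertices, so each weight is 1/3.

(1/3, 1/3, 1/3)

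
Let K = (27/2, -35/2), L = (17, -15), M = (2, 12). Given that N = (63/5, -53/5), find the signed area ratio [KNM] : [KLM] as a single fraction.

2/5

[KLM] = ½·((27/2)·(-15−12) + 17·(12−(-35/2)) + 2·(-35/2−(-15))) = ½·(-729/2 + 1003/2 − 5) = 66.
[KNM] = ½·((27/2)·(-53/5−12) + (63/5)·(12−(-35/2)) + 2·(-35/2−(-53/5))) = ½·(-3051/10 + 3717/10 − 69/5) = 132/5, so the ratio is (132/5)/66 = 2/5.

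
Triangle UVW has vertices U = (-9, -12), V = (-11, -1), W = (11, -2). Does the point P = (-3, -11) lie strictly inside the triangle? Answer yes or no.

no

Barycentric coordinates of P: (53/60, -1/6, 17/60).
The three coordinates are positive, negative, positive; a point is interior exactly when all three are positive.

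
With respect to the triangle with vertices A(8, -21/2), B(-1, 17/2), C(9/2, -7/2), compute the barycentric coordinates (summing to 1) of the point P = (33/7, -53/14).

Signed area of the reference triangle: [ABC] = ½·(8·(17/2−(-7/2)) + (-1)·(-7/2−(-21/2)) + (9/2)·(-21/2−(17/2))) = ½·(96 − 7 − 171/2) = 7/4.
[PBC] = ½·((33/7)·(17/2−(-7/2)) + (-1)·(-7/2−(-53/14)) + (9/2)·(-53/14−(17/2))) = ½·(396/7 − 2/7 − 387/7) = 1/2, so the A-coordinate is (1/2)/(7/4) = 2/7.
[APC] = ½·(8·(-53/14−(-7/2)) + (33/7)·(-7/2−(-21/2)) + (9/2)·(-21/2−(-53/14))) = ½·(-16/7 + 33 − 423/14) = 1/4, so the B-coordinate is 1/7.
[ABP] = ½·(8·(17/2−(-53/14)) + (-1)·(-53/14−(-21/2)) + (33/7)·(-21/2−(17/2))) = ½·(688/7 − 47/7 − 627/7) = 1, so the C-coordinate is 4/7.

(2/7, 1/7, 4/7)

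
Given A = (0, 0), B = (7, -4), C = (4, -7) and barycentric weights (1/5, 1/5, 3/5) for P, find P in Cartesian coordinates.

(19/5, -5)

P = (1/5)·A + (1/5)·B + (3/5)·C.
x-coordinate: (1/5)·0 + (1/5)·7 + (3/5)·4 = 19/5.
y-coordinate: (1/5)·0 + (1/5)·(-4) + (3/5)·(-7) = -5.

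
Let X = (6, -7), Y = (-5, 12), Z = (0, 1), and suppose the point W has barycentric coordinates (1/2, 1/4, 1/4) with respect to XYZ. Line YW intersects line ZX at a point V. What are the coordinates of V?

Line YW meets ZX where the Y-coordinate vanishes; zeroing W's Y-weight and renormalizing leaves Z, X-weights 1/4 : 1/2 → (1/3, 2/3).
So V = (1/3)·Z + (2/3)·X = (4, -13/3).

(4, -13/3)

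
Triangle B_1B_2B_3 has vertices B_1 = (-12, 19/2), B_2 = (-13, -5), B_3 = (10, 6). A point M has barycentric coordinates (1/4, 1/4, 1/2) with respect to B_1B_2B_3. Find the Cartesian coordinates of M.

(-5/4, 33/8)

M = (1/4)·B_1 + (1/4)·B_2 + (1/2)·B_3.
x-coordinate: (1/4)·(-12) + (1/4)·(-13) + (1/2)·10 = -5/4.
y-coordinate: (1/4)·(19/2) + (1/4)·(-5) + (1/2)·6 = 33/8.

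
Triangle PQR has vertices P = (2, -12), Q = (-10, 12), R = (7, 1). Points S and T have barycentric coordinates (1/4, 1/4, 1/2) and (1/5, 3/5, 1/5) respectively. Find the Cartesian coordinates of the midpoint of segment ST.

Barycentric coordinates of the midpoint are the average: (9/40, 17/40, 7/20).
Converting: (9/40)·P + (17/40)·Q + (7/20)·R = (-27/20, 11/4).

(-27/20, 11/4)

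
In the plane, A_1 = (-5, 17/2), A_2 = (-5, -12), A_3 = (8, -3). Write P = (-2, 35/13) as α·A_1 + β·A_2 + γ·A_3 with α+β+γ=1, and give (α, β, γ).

Signed area of the reference triangle: [A_1A_2A_3] = ½·((-5)·(-12−(-3)) + (-5)·(-3−(17/2)) + 8·(17/2−(-12))) = ½·(45 + 115/2 + 164) = 533/4.
[PA_2A_3] = ½·((-2)·(-12−(-3)) + (-5)·(-3−(35/13)) + 8·(35/13−(-12))) = ½·(18 + 370/13 + 1528/13) = 82, so the A_1-coordinate is 82/(533/4) = 8/13.
[A_1PA_3] = ½·((-5)·(35/13−(-3)) + (-2)·(-3−(17/2)) + 8·(17/2−(35/13))) = ½·(-370/13 + 23 + 604/13) = 41/2, so the A_2-coordinate is 2/13.
[A_1A_2P] = ½·((-5)·(-12−(35/13)) + (-5)·(35/13−(17/2)) + (-2)·(17/2−(-12))) = ½·(955/13 + 755/26 − 41) = 123/4, so the A_3-coordinate is 3/13.

(8/13, 2/13, 3/13)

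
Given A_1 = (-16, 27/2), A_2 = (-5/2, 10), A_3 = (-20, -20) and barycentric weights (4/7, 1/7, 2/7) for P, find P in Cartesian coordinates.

(-213/14, 24/7)

P = (4/7)·A_1 + (1/7)·A_2 + (2/7)·A_3.
x-coordinate: (4/7)·(-16) + (1/7)·(-5/2) + (2/7)·(-20) = -213/14.
y-coordinate: (4/7)·(27/2) + (1/7)·10 + (2/7)·(-20) = 24/7.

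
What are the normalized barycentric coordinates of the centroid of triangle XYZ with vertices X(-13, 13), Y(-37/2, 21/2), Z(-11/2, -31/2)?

(1/3, 1/3, 1/3)

The centroid is the average of the vertices, so each weight is 1/3.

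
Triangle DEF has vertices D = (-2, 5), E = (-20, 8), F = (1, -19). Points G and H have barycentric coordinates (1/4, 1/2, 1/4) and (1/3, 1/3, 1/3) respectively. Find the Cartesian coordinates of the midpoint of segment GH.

(-69/8, -3/4)

Barycentric coordinates of the midpoint are the average: (7/24, 5/12, 7/24).
Converting: (7/24)·D + (5/12)·E + (7/24)·F = (-69/8, -3/4).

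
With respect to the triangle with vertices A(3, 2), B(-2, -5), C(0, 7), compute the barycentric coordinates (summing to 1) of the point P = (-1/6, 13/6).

Signed area of the reference triangle: [ABC] = ½·(3·(-5−7) + (-2)·(7−2) + 0·(2−(-5))) = ½·(-36 − 10 + 0) = -23.
[PBC] = ½·((-1/6)·(-5−7) + (-2)·(7−(13/6)) + 0·(13/6−(-5))) = ½·(2 − 29/3 + 0) = -23/6, so the A-coordinate is (-23/6)/(-23) = 1/6.
[APC] = ½·(3·(13/6−7) + (-1/6)·(7−2) + 0·(2−(13/6))) = ½·(-29/2 − 5/6 + 0) = -23/3, so the B-coordinate is 1/3.
[ABP] = ½·(3·(-5−(13/6)) + (-2)·(13/6−2) + (-1/6)·(2−(-5))) = ½·(-43/2 − 1/3 − 7/6) = -23/2, so the C-coordinate is 1/2.
Check: 1/6 + 1/3 + 1/2 = 1.

(1/6, 1/3, 1/2)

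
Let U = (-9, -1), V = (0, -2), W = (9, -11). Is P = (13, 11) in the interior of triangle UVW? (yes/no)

Barycentric coordinates of P: (-13/4, 109/18, -65/36).
The three coordinates are negative, positive, negative; a point is interior exactly when all three are positive.

no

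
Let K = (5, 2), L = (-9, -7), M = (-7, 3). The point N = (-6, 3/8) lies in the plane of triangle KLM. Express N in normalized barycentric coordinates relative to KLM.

(1/8, 1/4, 5/8)

Signed area of the reference triangle: [KLM] = ½·(5·(-7−3) + (-9)·(3−2) + (-7)·(2−(-7))) = ½·(-50 − 9 − 63) = -61.
[NLM] = ½·((-6)·(-7−3) + (-9)·(3−(3/8)) + (-7)·(3/8−(-7))) = ½·(60 − 189/8 − 413/8) = -61/8, so the K-coordinate is (-61/8)/(-61) = 1/8.
[KNM] = ½·(5·(3/8−3) + (-6)·(3−2) + (-7)·(2−(3/8))) = ½·(-105/8 − 6 − 91/8) = -61/4, so the L-coordinate is 1/4.
[KLN] = ½·(5·(-7−(3/8)) + (-9)·(3/8−2) + (-6)·(2−(-7))) = ½·(-295/8 + 117/8 − 54) = -305/8, so the M-coordinate is 5/8.
Check: 1/8 + 1/4 + 5/8 = 1.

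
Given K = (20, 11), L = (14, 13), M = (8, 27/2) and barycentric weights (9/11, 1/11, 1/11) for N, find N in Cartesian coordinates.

(202/11, 251/22)

N = (9/11)·K + (1/11)·L + (1/11)·M.
x-coordinate: (9/11)·20 + (1/11)·14 + (1/11)·8 = 202/11.
y-coordinate: (9/11)·11 + (1/11)·13 + (1/11)·(27/2) = 251/22.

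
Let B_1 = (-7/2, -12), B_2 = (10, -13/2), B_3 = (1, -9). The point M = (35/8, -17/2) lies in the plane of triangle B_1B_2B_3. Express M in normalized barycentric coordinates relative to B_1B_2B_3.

Signed area of the reference triangle: [B_1B_2B_3] = ½·((-7/2)·(-13/2−(-9)) + 10·(-9−(-12)) + 1·(-12−(-13/2))) = ½·(-35/4 + 30 − 11/2) = 63/8.
[MB_2B_3] = ½·((35/8)·(-13/2−(-9)) + 10·(-9−(-17/2)) + 1·(-17/2−(-13/2))) = ½·(175/16 − 5 − 2) = 63/32, so the B_1-coordinate is (63/32)/(63/8) = 1/4.
[B_1MB_3] = ½·((-7/2)·(-17/2−(-9)) + (35/8)·(-9−(-12)) + 1·(-12−(-17/2))) = ½·(-7/4 + 105/8 − 7/2) = 63/16, so the B_2-coordinate is 1/2.
[B_1B_2M] = ½·((-7/2)·(-13/2−(-17/2)) + 10·(-17/2−(-12)) + (35/8)·(-12−(-13/2))) = ½·(-7 + 35 − 385/16) = 63/32, so the B_3-coordinate is 1/4.
Check: 1/4 + 1/2 + 1/4 = 1.

(1/4, 1/2, 1/4)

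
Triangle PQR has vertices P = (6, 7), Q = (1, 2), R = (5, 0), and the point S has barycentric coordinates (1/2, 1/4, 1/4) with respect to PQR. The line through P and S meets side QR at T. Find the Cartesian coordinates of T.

Line PS meets QR where the P-coordinate vanishes; zeroing S's P-weight and renormalizing leaves Q, R-weights 1/4 : 1/4 → (1/2, 1/2).
So T = (1/2)·Q + (1/2)·R = (3, 1).

(3, 1)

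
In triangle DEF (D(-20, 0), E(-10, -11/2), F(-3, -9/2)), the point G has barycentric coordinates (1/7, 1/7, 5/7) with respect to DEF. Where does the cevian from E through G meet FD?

Line EG meets FD where the E-coordinate vanishes; zeroing G's E-weight and renormalizing leaves F, D-weights 5/7 : 1/7 → (5/6, 1/6).
So H = (5/6)·F + (1/6)·D = (-35/6, -15/4).

(-35/6, -15/4)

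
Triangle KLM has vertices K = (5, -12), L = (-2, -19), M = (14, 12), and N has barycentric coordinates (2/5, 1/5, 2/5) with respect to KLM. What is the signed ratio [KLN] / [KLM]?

The signed ratio [KLN]/[KLM] equals the barycentric coordinate of N at vertex M, which is 2/5.

2/5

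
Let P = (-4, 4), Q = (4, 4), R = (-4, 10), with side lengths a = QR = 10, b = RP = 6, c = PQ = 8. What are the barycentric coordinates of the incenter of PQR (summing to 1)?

The incenter has barycentric coordinates proportional to the opposite side lengths: (10 : 6 : 8).
Normalizing by 10+6+8 = 24 gives (5/12, 1/4, 1/3).

(5/12, 1/4, 1/3)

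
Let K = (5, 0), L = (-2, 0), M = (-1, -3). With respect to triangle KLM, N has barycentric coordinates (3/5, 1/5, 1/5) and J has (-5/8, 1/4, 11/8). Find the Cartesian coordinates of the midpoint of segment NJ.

Barycentric coordinates of the midpoint are the average: (-1/80, 9/40, 63/80).
Converting: (-1/80)·K + (9/40)·L + (63/80)·M = (-13/10, -189/80).

(-13/10, -189/80)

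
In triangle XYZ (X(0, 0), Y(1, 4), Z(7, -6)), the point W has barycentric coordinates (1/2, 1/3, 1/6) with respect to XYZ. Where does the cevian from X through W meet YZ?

(3, 2/3)

Line XW meets YZ where the X-coordinate vanishes; zeroing W's X-weight and renormalizing leaves Y, Z-weights 1/3 : 1/6 → (2/3, 1/3).
So V = (2/3)·Y + (1/3)·Z = (3, 2/3).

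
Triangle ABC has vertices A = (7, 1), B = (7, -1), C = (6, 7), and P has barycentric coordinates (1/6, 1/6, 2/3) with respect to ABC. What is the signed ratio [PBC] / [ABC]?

The signed ratio [PBC]/[ABC] equals the barycentric coordinate of P at vertex A, which is 1/6.

1/6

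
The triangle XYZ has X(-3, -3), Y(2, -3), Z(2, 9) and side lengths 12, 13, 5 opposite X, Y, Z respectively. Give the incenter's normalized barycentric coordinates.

The incenter has barycentric coordinates proportional to the opposite side lengths: (12 : 13 : 5).
Normalizing by 12+13+5 = 30 gives (2/5, 13/30, 1/6).

(2/5, 13/30, 1/6)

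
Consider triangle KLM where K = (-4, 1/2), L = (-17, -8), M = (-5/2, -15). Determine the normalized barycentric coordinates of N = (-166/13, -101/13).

(2/13, 9/13, 2/13)

Signed area of the reference triangle: [KLM] = ½·((-4)·(-8−(-15)) + (-17)·(-15−(1/2)) + (-5/2)·(1/2−(-8))) = ½·(-28 + 527/2 − 85/4) = 857/8.
[NLM] = ½·((-166/13)·(-8−(-15)) + (-17)·(-15−(-101/13)) + (-5/2)·(-101/13−(-8))) = ½·(-1162/13 + 1598/13 − 15/26) = 857/52, so the K-coordinate is (857/52)/(857/8) = 2/13.
[KNM] = ½·((-4)·(-101/13−(-15)) + (-166/13)·(-15−(1/2)) + (-5/2)·(1/2−(-101/13))) = ½·(-376/13 + 2573/13 − 1075/52) = 7713/104, so the L-coordinate is 9/13.
[KLN] = ½·((-4)·(-8−(-101/13)) + (-17)·(-101/13−(1/2)) + (-166/13)·(1/2−(-8))) = ½·(12/13 + 3655/26 − 1411/13) = 857/52, so the M-coordinate is 2/13.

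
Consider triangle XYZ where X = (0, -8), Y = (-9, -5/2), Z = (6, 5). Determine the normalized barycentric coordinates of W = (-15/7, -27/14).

(2/7, 3/7, 2/7)

Signed area of the reference triangle: [XYZ] = ½·(0·(-5/2−5) + (-9)·(5−(-8)) + 6·(-8−(-5/2))) = ½·(0 − 117 − 33) = -75.
[WYZ] = ½·((-15/7)·(-5/2−5) + (-9)·(5−(-27/14)) + 6·(-27/14−(-5/2))) = ½·(225/14 − 873/14 + 24/7) = -150/7, so the X-coordinate is (-150/7)/(-75) = 2/7.
[XWZ] = ½·(0·(-27/14−5) + (-15/7)·(5−(-8)) + 6·(-8−(-27/14))) = ½·(0 − 195/7 − 255/7) = -225/7, so the Y-coordinate is 3/7.
[XYW] = ½·(0·(-5/2−(-27/14)) + (-9)·(-27/14−(-8)) + (-15/7)·(-8−(-5/2))) = ½·(0 − 765/14 + 165/14) = -150/7, so the Z-coordinate is 2/7.
Check: 2/7 + 3/7 + 2/7 = 1.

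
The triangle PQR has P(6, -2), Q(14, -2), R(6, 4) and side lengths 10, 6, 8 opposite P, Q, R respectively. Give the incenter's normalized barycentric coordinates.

The incenter has barycentric coordinates proportional to the opposite side lengths: (10 : 6 : 8).
Normalizing by 10+6+8 = 24 gives (5/12, 1/4, 1/3).

(5/12, 1/4, 1/3)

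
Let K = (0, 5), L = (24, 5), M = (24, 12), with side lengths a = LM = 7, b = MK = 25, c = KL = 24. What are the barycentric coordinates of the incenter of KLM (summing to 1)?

(1/8, 25/56, 3/7)

The incenter has barycentric coordinates proportional to the opposite side lengths: (7 : 25 : 24).
Normalizing by 7+25+24 = 56 gives (1/8, 25/56, 3/7).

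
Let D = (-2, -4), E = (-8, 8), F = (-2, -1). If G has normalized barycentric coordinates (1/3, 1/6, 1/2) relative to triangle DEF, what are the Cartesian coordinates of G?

(-3, -1/2)

G = (1/3)·D + (1/6)·E + (1/2)·F.
x-coordinate: (1/3)·(-2) + (1/6)·(-8) + (1/2)·(-2) = -3.
y-coordinate: (1/3)·(-4) + (1/6)·8 + (1/2)·(-1) = -1/2.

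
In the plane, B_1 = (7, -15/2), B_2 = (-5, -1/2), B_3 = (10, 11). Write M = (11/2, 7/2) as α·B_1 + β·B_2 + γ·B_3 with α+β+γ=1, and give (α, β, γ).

(1/4, 1/4, 1/2)

Signed area of the reference triangle: [B_1B_2B_3] = ½·(7·(-1/2−11) + (-5)·(11−(-15/2)) + 10·(-15/2−(-1/2))) = ½·(-161/2 − 185/2 − 70) = -243/2.
[MB_2B_3] = ½·((11/2)·(-1/2−11) + (-5)·(11−(7/2)) + 10·(7/2−(-1/2))) = ½·(-253/4 − 75/2 + 40) = -243/8, so the B_1-coordinate is (-243/8)/(-243/2) = 1/4.
[B_1MB_3] = ½·(7·(7/2−11) + (11/2)·(11−(-15/2)) + 10·(-15/2−(7/2))) = ½·(-105/2 + 407/4 − 110) = -243/8, so the B_2-coordinate is 1/4.
[B_1B_2M] = ½·(7·(-1/2−(7/2)) + (-5)·(7/2−(-15/2)) + (11/2)·(-15/2−(-1/2))) = ½·(-28 − 55 − 77/2) = -243/4, so the B_3-coordinate is 1/2.
Check: 1/4 + 1/4 + 1/2 = 1.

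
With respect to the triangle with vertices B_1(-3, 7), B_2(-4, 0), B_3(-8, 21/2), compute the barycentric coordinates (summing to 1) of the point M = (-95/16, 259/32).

(5/16, 1/8, 9/16)

Signed area of the reference triangle: [B_1B_2B_3] = ½·((-3)·(0−(21/2)) + (-4)·(21/2−7) + (-8)·(7−0)) = ½·(63/2 − 14 − 56) = -77/4.
[MB_2B_3] = ½·((-95/16)·(0−(21/2)) + (-4)·(21/2−(259/32)) + (-8)·(259/32−0)) = ½·(1995/32 − 77/8 − 259/4) = -385/64, so the B_1-coordinate is (-385/64)/(-77/4) = 5/16.
[B_1MB_3] = ½·((-3)·(259/32−(21/2)) + (-95/16)·(21/2−7) + (-8)·(7−(259/32))) = ½·(231/32 − 665/32 + 35/4) = -77/32, so the B_2-coordinate is 1/8.
[B_1B_2M] = ½·((-3)·(0−(259/32)) + (-4)·(259/32−7) + (-95/16)·(7−0)) = ½·(777/32 − 35/8 − 665/16) = -693/64, so the B_3-coordinate is 9/16.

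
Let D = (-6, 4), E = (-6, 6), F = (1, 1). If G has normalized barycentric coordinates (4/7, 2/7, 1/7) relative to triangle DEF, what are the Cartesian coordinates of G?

G = (4/7)·D + (2/7)·E + (1/7)·F.
x-coordinate: (4/7)·(-6) + (2/7)·(-6) + (1/7)·1 = -5.
y-coordinate: (4/7)·4 + (2/7)·6 + (1/7)·1 = 29/7.

(-5, 29/7)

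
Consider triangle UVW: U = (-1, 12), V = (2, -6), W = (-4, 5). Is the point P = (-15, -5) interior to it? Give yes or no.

no

Barycentric coordinates of P: (-181/75, -47/75, 101/25).
The three coordinates are negative, negative, positive; a point is interior exactly when all three are positive.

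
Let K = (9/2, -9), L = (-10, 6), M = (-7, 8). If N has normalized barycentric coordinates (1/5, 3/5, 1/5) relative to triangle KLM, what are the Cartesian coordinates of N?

N = (1/5)·K + (3/5)·L + (1/5)·M.
x-coordinate: (1/5)·(9/2) + (3/5)·(-10) + (1/5)·(-7) = -13/2.
y-coordinate: (1/5)·(-9) + (3/5)·6 + (1/5)·8 = 17/5.

(-13/2, 17/5)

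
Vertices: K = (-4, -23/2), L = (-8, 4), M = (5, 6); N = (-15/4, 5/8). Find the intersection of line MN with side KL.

Barycentric coordinates of N with respect to KLM: (1/4, 1/2, 1/4).
On side KL the M-coordinate is zero; dropping N's M-weight 1/4 and renormalizing the remaining 1/4 : 1/2 gives weights 1/3, 2/3 on K, L.
J = (1/3)·(-4, -23/2) + (2/3)·(-8, 4) = (-20/3, -7/6).

(-20/3, -7/6)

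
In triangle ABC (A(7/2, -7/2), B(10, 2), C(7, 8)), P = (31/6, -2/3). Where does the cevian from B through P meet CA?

(21/5, -6/5)

Barycentric coordinates of P with respect to ABC: (2/3, 1/6, 1/6).
On side CA the B-coordinate is zero; dropping P's B-weight 1/6 and renormalizing the remaining 1/6 : 2/3 gives weights 1/5, 4/5 on C, A.
Q = (1/5)·(7, 8) + (4/5)·(7/2, -7/2) = (21/5, -6/5).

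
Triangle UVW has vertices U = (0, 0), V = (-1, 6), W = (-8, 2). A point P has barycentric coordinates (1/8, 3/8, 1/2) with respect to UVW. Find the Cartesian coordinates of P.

(-35/8, 13/4)

P = (1/8)·U + (3/8)·V + (1/2)·W.
x-coordinate: (1/8)·0 + (3/8)·(-1) + (1/2)·(-8) = -35/8.
y-coordinate: (1/8)·0 + (3/8)·6 + (1/2)·2 = 13/4.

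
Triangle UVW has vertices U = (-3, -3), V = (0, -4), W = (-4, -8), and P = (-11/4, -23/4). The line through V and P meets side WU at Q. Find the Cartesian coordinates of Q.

(-11/3, -19/3)

Barycentric coordinates of P with respect to UVW: (1/4, 1/4, 1/2).
On side WU the V-coordinate is zero; dropping P's V-weight 1/4 and renormalizing the remaining 1/2 : 1/4 gives weights 2/3, 1/3 on W, U.
Q = (2/3)·(-4, -8) + (1/3)·(-3, -3) = (-11/3, -19/3).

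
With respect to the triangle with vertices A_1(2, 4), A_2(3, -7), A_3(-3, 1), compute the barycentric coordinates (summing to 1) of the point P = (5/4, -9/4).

(1/4, 1/2, 1/4)

Signed area of the reference triangle: [A_1A_2A_3] = ½·(2·(-7−1) + 3·(1−4) + (-3)·(4−(-7))) = ½·(-16 − 9 − 33) = -29.
[PA_2A_3] = ½·((5/4)·(-7−1) + 3·(1−(-9/4)) + (-3)·(-9/4−(-7))) = ½·(-10 + 39/4 − 57/4) = -29/4, so the A_1-coordinate is (-29/4)/(-29) = 1/4.
[A_1PA_3] = ½·(2·(-9/4−1) + (5/4)·(1−4) + (-3)·(4−(-9/4))) = ½·(-13/2 − 15/4 − 75/4) = -29/2, so the A_2-coordinate is 1/2.
[A_1A_2P] = ½·(2·(-7−(-9/4)) + 3·(-9/4−4) + (5/4)·(4−(-7))) = ½·(-19/2 − 75/4 + 55/4) = -29/4, so the A_3-coordinate is 1/4.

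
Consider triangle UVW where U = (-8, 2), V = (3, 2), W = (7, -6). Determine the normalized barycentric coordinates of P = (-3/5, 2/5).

(2/5, 2/5, 1/5)

Signed area of the reference triangle: [UVW] = ½·((-8)·(2−(-6)) + 3·(-6−2) + 7·(2−2)) = ½·(-64 − 24 + 0) = -44.
[PVW] = ½·((-3/5)·(2−(-6)) + 3·(-6−(2/5)) + 7·(2/5−2)) = ½·(-24/5 − 96/5 − 56/5) = -88/5, so the U-coordinate is (-88/5)/(-44) = 2/5.
[UPW] = ½·((-8)·(2/5−(-6)) + (-3/5)·(-6−2) + 7·(2−(2/5))) = ½·(-256/5 + 24/5 + 56/5) = -88/5, so the V-coordinate is 2/5.
[UVP] = ½·((-8)·(2−(2/5)) + 3·(2/5−2) + (-3/5)·(2−2)) = ½·(-64/5 − 24/5 + 0) = -44/5, so the W-coordinate is 1/5.
Check: 2/5 + 2/5 + 1/5 = 1.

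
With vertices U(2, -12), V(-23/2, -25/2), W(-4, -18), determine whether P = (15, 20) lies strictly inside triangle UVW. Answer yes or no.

Barycentric coordinates of P: (779/156, 19/13, -851/156).
The three coordinates are positive, positive, negative; a point is interior exactly when all three are positive.

no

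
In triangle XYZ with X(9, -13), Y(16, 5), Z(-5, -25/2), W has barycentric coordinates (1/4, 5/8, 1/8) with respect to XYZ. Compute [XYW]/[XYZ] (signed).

1/8

The signed ratio [XYW]/[XYZ] equals the barycentric coordinate of W at vertex Z, which is 1/8.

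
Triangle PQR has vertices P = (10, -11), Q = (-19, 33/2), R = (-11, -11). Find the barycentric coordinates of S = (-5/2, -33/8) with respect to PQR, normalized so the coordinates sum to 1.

Signed area of the reference triangle: [PQR] = ½·(10·(33/2−(-11)) + (-19)·(-11−(-11)) + (-11)·(-11−(33/2))) = ½·(275 + 0 + 605/2) = 1155/4.
[SQR] = ½·((-5/2)·(33/2−(-11)) + (-19)·(-11−(-33/8)) + (-11)·(-33/8−(33/2))) = ½·(-275/4 + 1045/8 + 1815/8) = 1155/8, so the P-coordinate is (1155/8)/(1155/4) = 1/2.
[PSR] = ½·(10·(-33/8−(-11)) + (-5/2)·(-11−(-11)) + (-11)·(-11−(-33/8))) = ½·(275/4 + 0 + 605/8) = 1155/16, so the Q-coordinate is 1/4.
[PQS] = ½·(10·(33/2−(-33/8)) + (-19)·(-33/8−(-11)) + (-5/2)·(-11−(33/2))) = ½·(825/4 − 1045/8 + 275/4) = 1155/16, so the R-coordinate is 1/4.

(1/2, 1/4, 1/4)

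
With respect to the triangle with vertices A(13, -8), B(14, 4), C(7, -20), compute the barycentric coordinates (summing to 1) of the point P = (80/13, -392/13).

(11/13, -11/13, 1)

Signed area of the reference triangle: [ABC] = ½·(13·(4−(-20)) + 14·(-20−(-8)) + 7·(-8−4)) = ½·(312 − 168 − 84) = 30.
[PBC] = ½·((80/13)·(4−(-20)) + 14·(-20−(-392/13)) + 7·(-392/13−4)) = ½·(1920/13 + 1848/13 − 3108/13) = 330/13, so the A-coordinate is (330/13)/30 = 11/13.
[APC] = ½·(13·(-392/13−(-20)) + (80/13)·(-20−(-8)) + 7·(-8−(-392/13))) = ½·(-132 − 960/13 + 2016/13) = -330/13, so the B-coordinate is -11/13.
[ABP] = ½·(13·(4−(-392/13)) + 14·(-392/13−(-8)) + (80/13)·(-8−4)) = ½·(444 − 4032/13 − 960/13) = 30, so the C-coordinate is 1.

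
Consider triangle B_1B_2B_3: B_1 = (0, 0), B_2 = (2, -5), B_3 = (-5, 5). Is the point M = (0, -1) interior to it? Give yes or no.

yes

Barycentric coordinates of M: (8/15, 1/3, 2/15).
The three coordinates are positive, positive, positive; a point is interior exactly when all three are positive.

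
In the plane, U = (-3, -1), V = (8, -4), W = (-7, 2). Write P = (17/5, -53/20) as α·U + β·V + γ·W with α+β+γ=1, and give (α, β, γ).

(7/20, 3/5, 1/20)

Signed area of the reference triangle: [UVW] = ½·((-3)·(-4−2) + 8·(2−(-1)) + (-7)·(-1−(-4))) = ½·(18 + 24 − 21) = 21/2.
[PVW] = ½·((17/5)·(-4−2) + 8·(2−(-53/20)) + (-7)·(-53/20−(-4))) = ½·(-102/5 + 186/5 − 189/20) = 147/40, so the U-coordinate is (147/40)/(21/2) = 7/20.
[UPW] = ½·((-3)·(-53/20−2) + (17/5)·(2−(-1)) + (-7)·(-1−(-53/20))) = ½·(279/20 + 51/5 − 231/20) = 63/10, so the V-coordinate is 3/5.
[UVP] = ½·((-3)·(-4−(-53/20)) + 8·(-53/20−(-1)) + (17/5)·(-1−(-4))) = ½·(81/20 − 66/5 + 51/5) = 21/40, so the W-coordinate is 1/20.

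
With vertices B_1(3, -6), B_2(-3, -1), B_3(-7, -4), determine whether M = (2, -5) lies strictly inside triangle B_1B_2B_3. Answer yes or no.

no

Barycentric coordinates of M: (31/38, 4/19, -1/38).
The three coordinates are positive, positive, negative; a point is interior exactly when all three are positive.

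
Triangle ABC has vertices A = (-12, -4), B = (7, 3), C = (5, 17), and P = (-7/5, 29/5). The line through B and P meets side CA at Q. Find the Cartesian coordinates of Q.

Barycentric coordinates of P with respect to ABC: (2/5, 1/5, 2/5).
On side CA the B-coordinate is zero; dropping P's B-weight 1/5 and renormalizing the remaining 2/5 : 2/5 gives weights 1/2, 1/2 on C, A.
Q = (1/2)·(5, 17) + (1/2)·(-12, -4) = (-7/2, 13/2).

(-7/2, 13/2)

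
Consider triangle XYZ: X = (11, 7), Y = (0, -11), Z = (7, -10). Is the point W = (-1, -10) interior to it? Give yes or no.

Barycentric coordinates of W: (8/115, 136/115, -29/115).
The three coordinates are positive, positive, negative; a point is interior exactly when all three are positive.

no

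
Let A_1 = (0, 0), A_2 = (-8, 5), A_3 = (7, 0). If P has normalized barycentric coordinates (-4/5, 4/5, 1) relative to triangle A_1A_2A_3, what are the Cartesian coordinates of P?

P = (-4/5)·A_1 + (4/5)·A_2 + 1·A_3.
x-coordinate: (-4/5)·0 + (4/5)·(-8) + 1·7 = 3/5.
y-coordinate: (-4/5)·0 + (4/5)·5 + 1·0 = 4.

(3/5, 4)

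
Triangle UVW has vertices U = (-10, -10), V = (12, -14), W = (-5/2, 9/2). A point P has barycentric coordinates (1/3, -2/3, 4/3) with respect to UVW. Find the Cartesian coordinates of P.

P = (1/3)·U + (-2/3)·V + (4/3)·W.
x-coordinate: (1/3)·(-10) + (-2/3)·12 + (4/3)·(-5/2) = -44/3.
y-coordinate: (1/3)·(-10) + (-2/3)·(-14) + (4/3)·(9/2) = 12.

(-44/3, 12)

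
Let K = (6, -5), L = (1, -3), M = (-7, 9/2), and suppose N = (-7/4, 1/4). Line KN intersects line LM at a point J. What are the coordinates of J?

Barycentric coordinates of N with respect to KLM: (1/4, 1/4, 1/2).
On side LM the K-coordinate is zero; dropping N's K-weight 1/4 and renormalizing the remaining 1/4 : 1/2 gives weights 1/3, 2/3 on L, M.
J = (1/3)·(1, -3) + (2/3)·(-7, 9/2) = (-13/3, 2).

(-13/3, 2)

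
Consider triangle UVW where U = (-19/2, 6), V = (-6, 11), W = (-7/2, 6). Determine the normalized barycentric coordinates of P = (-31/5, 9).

(1/5, 3/5, 1/5)

Signed area of the reference triangle: [UVW] = ½·((-19/2)·(11−6) + (-6)·(6−6) + (-7/2)·(6−11)) = ½·(-95/2 + 0 + 35/2) = -15.
[PVW] = ½·((-31/5)·(11−6) + (-6)·(6−9) + (-7/2)·(9−11)) = ½·(-31 + 18 + 7) = -3, so the U-coordinate is (-3)/(-15) = 1/5.
[UPW] = ½·((-19/2)·(9−6) + (-31/5)·(6−6) + (-7/2)·(6−9)) = ½·(-57/2 + 0 + 21/2) = -9, so the V-coordinate is 3/5.
[UVP] = ½·((-19/2)·(11−9) + (-6)·(9−6) + (-31/5)·(6−11)) = ½·(-19 − 18 + 31) = -3, so the W-coordinate is 1/5.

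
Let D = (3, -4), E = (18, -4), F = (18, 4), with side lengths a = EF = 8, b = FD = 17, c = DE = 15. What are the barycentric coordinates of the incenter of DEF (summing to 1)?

(1/5, 17/40, 3/8)

The incenter has barycentric coordinates proportional to the opposite side lengths: (8 : 17 : 15).
Normalizing by 8+17+15 = 40 gives (1/5, 17/40, 3/8).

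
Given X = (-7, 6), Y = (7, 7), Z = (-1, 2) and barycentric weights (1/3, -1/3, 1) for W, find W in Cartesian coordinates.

(-17/3, 5/3)

W = (1/3)·X + (-1/3)·Y + 1·Z.
x-coordinate: (1/3)·(-7) + (-1/3)·7 + 1·(-1) = -17/3.
y-coordinate: (1/3)·6 + (-1/3)·7 + 1·2 = 5/3.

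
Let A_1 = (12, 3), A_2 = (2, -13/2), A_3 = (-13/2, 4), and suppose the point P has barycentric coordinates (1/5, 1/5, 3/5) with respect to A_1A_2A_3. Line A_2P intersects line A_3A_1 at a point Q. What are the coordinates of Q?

Line A_2P meets A_3A_1 where the A_2-coordinate vanishes; zeroing P's A_2-weight and renormalizing leaves A_3, A_1-weights 3/5 : 1/5 → (3/4, 1/4).
So Q = (3/4)·A_3 + (1/4)·A_1 = (-15/8, 15/4).

(-15/8, 15/4)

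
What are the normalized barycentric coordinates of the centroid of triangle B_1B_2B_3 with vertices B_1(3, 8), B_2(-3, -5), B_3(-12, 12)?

(1/3, 1/3, 1/3)

The centroid is the average of the vertices, so each weight is 1/3.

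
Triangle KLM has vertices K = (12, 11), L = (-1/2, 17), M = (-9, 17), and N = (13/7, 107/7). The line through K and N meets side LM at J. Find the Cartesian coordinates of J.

(-11/5, 17)

Barycentric coordinates of N with respect to KLM: (2/7, 4/7, 1/7).
On side LM the K-coordinate is zero; dropping N's K-weight 2/7 and renormalizing the remaining 4/7 : 1/7 gives weights 4/5, 1/5 on L, M.
J = (4/5)·(-1/2, 17) + (1/5)·(-9, 17) = (-11/5, 17).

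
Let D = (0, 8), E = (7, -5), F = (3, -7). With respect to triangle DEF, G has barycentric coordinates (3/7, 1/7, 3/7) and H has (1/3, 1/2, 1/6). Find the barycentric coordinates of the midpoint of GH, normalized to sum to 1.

(8/21, 9/28, 25/84)

Since both coordinate triples sum to 1, the midpoint's barycentrics are the componentwise average.
(3/7+1/3)/2 = 8/21; similarly 9/28 and 25/84.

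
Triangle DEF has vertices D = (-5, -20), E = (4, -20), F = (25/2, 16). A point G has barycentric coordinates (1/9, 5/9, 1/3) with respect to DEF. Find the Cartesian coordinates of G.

(35/6, -8)

G = (1/9)·D + (5/9)·E + (1/3)·F.
x-coordinate: (1/9)·(-5) + (5/9)·4 + (1/3)·(25/2) = 35/6.
y-coordinate: (1/9)·(-20) + (5/9)·(-20) + (1/3)·16 = -8.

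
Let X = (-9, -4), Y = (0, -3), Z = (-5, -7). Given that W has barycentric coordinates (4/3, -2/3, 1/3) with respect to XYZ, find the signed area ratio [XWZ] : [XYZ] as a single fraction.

-2/3

The signed ratio [XWZ]/[XYZ] equals the barycentric coordinate of W at vertex Y, which is -2/3.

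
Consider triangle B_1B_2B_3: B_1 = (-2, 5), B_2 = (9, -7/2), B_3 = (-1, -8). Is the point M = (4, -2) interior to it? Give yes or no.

Barycentric coordinates of M: (75/269, 142/269, 52/269).
The three coordinates are positive, positive, positive; a point is interior exactly when all three are positive.

yes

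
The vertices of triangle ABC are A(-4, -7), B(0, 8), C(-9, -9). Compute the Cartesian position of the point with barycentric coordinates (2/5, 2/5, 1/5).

(-17/5, -7/5)

P = (2/5)·A + (2/5)·B + (1/5)·C.
x-coordinate: (2/5)·(-4) + (2/5)·0 + (1/5)·(-9) = -17/5.
y-coordinate: (2/5)·(-7) + (2/5)·8 + (1/5)·(-9) = -7/5.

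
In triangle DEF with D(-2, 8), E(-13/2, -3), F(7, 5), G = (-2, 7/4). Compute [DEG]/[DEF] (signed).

[DEF] = ½·((-2)·(-3−5) + (-13/2)·(5−8) + 7·(8−(-3))) = ½·(16 + 39/2 + 77) = 225/4.
[DEG] = ½·((-2)·(-3−(7/4)) + (-13/2)·(7/4−8) + (-2)·(8−(-3))) = ½·(19/2 + 325/8 − 22) = 225/16, so the ratio is (225/16)/(225/4) = 1/4.

1/4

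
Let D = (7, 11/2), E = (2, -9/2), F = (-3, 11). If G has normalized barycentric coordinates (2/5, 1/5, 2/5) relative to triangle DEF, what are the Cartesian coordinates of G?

G = (2/5)·D + (1/5)·E + (2/5)·F.
x-coordinate: (2/5)·7 + (1/5)·2 + (2/5)·(-3) = 2.
y-coordinate: (2/5)·(11/2) + (1/5)·(-9/2) + (2/5)·11 = 57/10.

(2, 57/10)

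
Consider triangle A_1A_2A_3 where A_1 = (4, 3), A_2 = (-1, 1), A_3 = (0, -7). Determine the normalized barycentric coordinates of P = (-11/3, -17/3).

Signed area of the reference triangle: [A_1A_2A_3] = ½·(4·(1−(-7)) + (-1)·(-7−3) + 0·(3−1)) = ½·(32 + 10 + 0) = 21.
[PA_2A_3] = ½·((-11/3)·(1−(-7)) + (-1)·(-7−(-17/3)) + 0·(-17/3−1)) = ½·(-88/3 + 4/3 + 0) = -14, so the A_1-coordinate is (-14)/21 = -2/3.
[A_1PA_3] = ½·(4·(-17/3−(-7)) + (-11/3)·(-7−3) + 0·(3−(-17/3))) = ½·(16/3 + 110/3 + 0) = 21, so the A_2-coordinate is 1.
[A_1A_2P] = ½·(4·(1−(-17/3)) + (-1)·(-17/3−3) + (-11/3)·(3−1)) = ½·(80/3 + 26/3 − 22/3) = 14, so the A_3-coordinate is 2/3.
Check: -2/3 + 1 + 2/3 = 1.

(-2/3, 1, 2/3)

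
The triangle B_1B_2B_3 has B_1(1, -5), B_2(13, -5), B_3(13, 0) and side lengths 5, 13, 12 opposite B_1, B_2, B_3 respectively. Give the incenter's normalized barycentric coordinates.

(1/6, 13/30, 2/5)

The incenter has barycentric coordinates proportional to the opposite side lengths: (5 : 13 : 12).
Normalizing by 5+13+12 = 30 gives (1/6, 13/30, 2/5).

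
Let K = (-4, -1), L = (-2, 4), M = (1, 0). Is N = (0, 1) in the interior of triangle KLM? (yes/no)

yes

Barycentric coordinates of N: (1/23, 6/23, 16/23).
The three coordinates are positive, positive, positive; a point is interior exactly when all three are positive.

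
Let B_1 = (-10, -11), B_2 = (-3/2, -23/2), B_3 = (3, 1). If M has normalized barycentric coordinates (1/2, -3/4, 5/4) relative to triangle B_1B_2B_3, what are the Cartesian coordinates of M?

(-1/8, 35/8)

M = (1/2)·B_1 + (-3/4)·B_2 + (5/4)·B_3.
x-coordinate: (1/2)·(-10) + (-3/4)·(-3/2) + (5/4)·3 = -1/8.
y-coordinate: (1/2)·(-11) + (-3/4)·(-23/2) + (5/4)·1 = 35/8.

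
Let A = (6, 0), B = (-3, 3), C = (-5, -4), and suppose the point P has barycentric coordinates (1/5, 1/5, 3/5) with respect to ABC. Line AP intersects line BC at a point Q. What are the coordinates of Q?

Line AP meets BC where the A-coordinate vanishes; zeroing P's A-weight and renormalizing leaves B, C-weights 1/5 : 3/5 → (1/4, 3/4).
So Q = (1/4)·B + (3/4)·C = (-9/2, -9/4).

(-9/2, -9/4)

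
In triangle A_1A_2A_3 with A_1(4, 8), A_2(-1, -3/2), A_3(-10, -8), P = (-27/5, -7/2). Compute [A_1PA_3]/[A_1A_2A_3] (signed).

[A_1A_2A_3] = ½·(4·(-3/2−(-8)) + (-1)·(-8−8) + (-10)·(8−(-3/2))) = ½·(26 + 16 − 95) = -53/2.
[A_1PA_3] = ½·(4·(-7/2−(-8)) + (-27/5)·(-8−8) + (-10)·(8−(-7/2))) = ½·(18 + 432/5 − 115) = -53/10, so the ratio is (-53/10)/(-53/2) = 1/5.

1/5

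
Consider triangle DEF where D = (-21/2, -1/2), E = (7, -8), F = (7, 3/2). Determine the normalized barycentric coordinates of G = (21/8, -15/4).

Signed area of the reference triangle: [DEF] = ½·((-21/2)·(-8−(3/2)) + 7·(3/2−(-1/2)) + 7·(-1/2−(-8))) = ½·(399/4 + 14 + 105/2) = 665/8.
[GEF] = ½·((21/8)·(-8−(3/2)) + 7·(3/2−(-15/4)) + 7·(-15/4−(-8))) = ½·(-399/16 + 147/4 + 119/4) = 665/32, so the D-coordinate is (665/32)/(665/8) = 1/4.
[DGF] = ½·((-21/2)·(-15/4−(3/2)) + (21/8)·(3/2−(-1/2)) + 7·(-1/2−(-15/4))) = ½·(441/8 + 21/4 + 91/4) = 665/16, so the E-coordinate is 1/2.
[DEG] = ½·((-21/2)·(-8−(-15/4)) + 7·(-15/4−(-1/2)) + (21/8)·(-1/2−(-8))) = ½·(357/8 − 91/4 + 315/16) = 665/32, so the F-coordinate is 1/4.

(1/4, 1/2, 1/4)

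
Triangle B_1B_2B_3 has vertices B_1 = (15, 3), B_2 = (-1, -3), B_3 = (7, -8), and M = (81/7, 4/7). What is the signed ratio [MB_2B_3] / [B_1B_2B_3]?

5/7

[B_1B_2B_3] = ½·(15·(-3−(-8)) + (-1)·(-8−3) + 7·(3−(-3))) = ½·(75 + 11 + 42) = 64.
[MB_2B_3] = ½·((81/7)·(-3−(-8)) + (-1)·(-8−(4/7)) + 7·(4/7−(-3))) = ½·(405/7 + 60/7 + 25) = 320/7, so the ratio is (320/7)/64 = 5/7.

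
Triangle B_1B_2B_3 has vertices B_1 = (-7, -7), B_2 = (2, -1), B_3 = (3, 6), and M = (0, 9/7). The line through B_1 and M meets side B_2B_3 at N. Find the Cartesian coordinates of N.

(14/5, 23/5)

Barycentric coordinates of M with respect to B_1B_2B_3: (2/7, 1/7, 4/7).
On side B_2B_3 the B_1-coordinate is zero; dropping M's B_1-weight 2/7 and renormalizing the remaining 1/7 : 4/7 gives weights 1/5, 4/5 on B_2, B_3.
N = (1/5)·(2, -1) + (4/5)·(3, 6) = (14/5, 23/5).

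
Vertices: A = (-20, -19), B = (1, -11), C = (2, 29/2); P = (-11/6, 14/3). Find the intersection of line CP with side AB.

(-19/2, -15)

Barycentric coordinates of P with respect to ABC: (1/6, 1/6, 2/3).
On side AB the C-coordinate is zero; dropping P's C-weight 2/3 and renormalizing the remaining 1/6 : 1/6 gives weights 1/2, 1/2 on A, B.
Q = (1/2)·(-20, -19) + (1/2)·(1, -11) = (-19/2, -15).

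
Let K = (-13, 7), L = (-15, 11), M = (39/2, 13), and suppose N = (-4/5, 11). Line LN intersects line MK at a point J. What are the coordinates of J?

(26/3, 11)

Barycentric coordinates of N with respect to KLM: (1/5, 2/5, 2/5).
On side MK the L-coordinate is zero; dropping N's L-weight 2/5 and renormalizing the remaining 2/5 : 1/5 gives weights 2/3, 1/3 on M, K.
J = (2/3)·(39/2, 13) + (1/3)·(-13, 7) = (26/3, 11).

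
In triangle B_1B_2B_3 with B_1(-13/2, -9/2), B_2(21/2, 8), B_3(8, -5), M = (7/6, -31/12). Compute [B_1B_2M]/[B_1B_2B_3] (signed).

1/3

[B_1B_2B_3] = ½·((-13/2)·(8−(-5)) + (21/2)·(-5−(-9/2)) + 8·(-9/2−8)) = ½·(-169/2 − 21/4 − 100) = -759/8.
[B_1B_2M] = ½·((-13/2)·(8−(-31/12)) + (21/2)·(-31/12−(-9/2)) + (7/6)·(-9/2−8)) = ½·(-1651/24 + 161/8 − 175/12) = -253/8, so the ratio is (-253/8)/(-759/8) = 1/3.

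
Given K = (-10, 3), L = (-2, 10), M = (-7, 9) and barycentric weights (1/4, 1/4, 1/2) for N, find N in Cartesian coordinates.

(-13/2, 31/4)

N = (1/4)·K + (1/4)·L + (1/2)·M.
x-coordinate: (1/4)·(-10) + (1/4)·(-2) + (1/2)·(-7) = -13/2.
y-coordinate: (1/4)·3 + (1/4)·10 + (1/2)·9 = 31/4.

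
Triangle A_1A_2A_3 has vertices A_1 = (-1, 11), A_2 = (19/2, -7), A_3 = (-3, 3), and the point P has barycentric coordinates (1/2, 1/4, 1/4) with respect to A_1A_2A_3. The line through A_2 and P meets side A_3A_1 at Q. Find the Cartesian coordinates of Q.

(-5/3, 25/3)

Line A_2P meets A_3A_1 where the A_2-coordinate vanishes; zeroing P's A_2-weight and renormalizing leaves A_3, A_1-weights 1/4 : 1/2 → (1/3, 2/3).
So Q = (1/3)·A_3 + (2/3)·A_1 = (-5/3, 25/3).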